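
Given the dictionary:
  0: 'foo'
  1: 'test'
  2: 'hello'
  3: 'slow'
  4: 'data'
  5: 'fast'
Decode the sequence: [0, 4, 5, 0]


Look up each index in the dictionary:
  0 -> 'foo'
  4 -> 'data'
  5 -> 'fast'
  0 -> 'foo'

Decoded: "foo data fast foo"


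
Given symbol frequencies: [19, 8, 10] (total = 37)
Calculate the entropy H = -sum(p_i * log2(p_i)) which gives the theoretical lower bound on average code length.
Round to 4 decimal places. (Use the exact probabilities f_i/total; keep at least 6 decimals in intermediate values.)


Per-symbol terms -p_i * log2(p_i) with p_i = f_i/37:
  p = 19/37 = 0.513514: log2(p) = -0.961526, -p*log2(p) = 0.493757
  p = 8/37 = 0.216216: log2(p) = -2.209453, -p*log2(p) = 0.477720
  p = 10/37 = 0.270270: log2(p) = -1.887525, -p*log2(p) = 0.510142
H = 0.493757 + 0.477720 + 0.510142 = 1.481619

H = 1.4816 bits/symbol


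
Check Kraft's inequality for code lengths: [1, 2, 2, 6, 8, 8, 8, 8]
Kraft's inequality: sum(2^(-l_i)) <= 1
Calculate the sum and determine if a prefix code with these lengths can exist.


Sum = 2^(-1) + 2^(-2) + 2^(-2) + 2^(-6) + 2^(-8) + 2^(-8) + 2^(-8) + 2^(-8)
    = 0.5 + 0.25 + 0.25 + 0.015625 + 0.00390625 + 0.00390625 + 0.00390625 + 0.00390625
    = 264/256 = 1.03125
Since 1.03125 > 1, Kraft's inequality is NOT satisfied.
A prefix code with these lengths CANNOT exist.

Kraft sum = 1.03125. Not satisfied.


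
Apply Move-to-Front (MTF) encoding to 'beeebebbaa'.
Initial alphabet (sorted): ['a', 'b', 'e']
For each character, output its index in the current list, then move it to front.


MTF encoding:
'b': index 1 in ['a', 'b', 'e'] -> ['b', 'a', 'e']
'e': index 2 in ['b', 'a', 'e'] -> ['e', 'b', 'a']
'e': index 0 in ['e', 'b', 'a'] -> ['e', 'b', 'a']
'e': index 0 in ['e', 'b', 'a'] -> ['e', 'b', 'a']
'b': index 1 in ['e', 'b', 'a'] -> ['b', 'e', 'a']
'e': index 1 in ['b', 'e', 'a'] -> ['e', 'b', 'a']
'b': index 1 in ['e', 'b', 'a'] -> ['b', 'e', 'a']
'b': index 0 in ['b', 'e', 'a'] -> ['b', 'e', 'a']
'a': index 2 in ['b', 'e', 'a'] -> ['a', 'b', 'e']
'a': index 0 in ['a', 'b', 'e'] -> ['a', 'b', 'e']


Output: [1, 2, 0, 0, 1, 1, 1, 0, 2, 0]


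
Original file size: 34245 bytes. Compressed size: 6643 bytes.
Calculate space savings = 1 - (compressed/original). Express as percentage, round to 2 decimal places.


ratio = compressed/original = 6643/34245 = 0.193985
savings = 1 - ratio = 1 - 0.193985 = 0.806015
as a percentage: 0.806015 * 100 = 80.6%

Space savings = 1 - 6643/34245 = 80.6%


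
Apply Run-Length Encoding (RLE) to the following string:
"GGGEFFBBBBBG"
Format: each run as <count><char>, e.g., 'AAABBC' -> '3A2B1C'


Scanning runs left to right:
  i=0: run of 'G' x 3 -> '3G'
  i=3: run of 'E' x 1 -> '1E'
  i=4: run of 'F' x 2 -> '2F'
  i=6: run of 'B' x 5 -> '5B'
  i=11: run of 'G' x 1 -> '1G'

RLE = 3G1E2F5B1G


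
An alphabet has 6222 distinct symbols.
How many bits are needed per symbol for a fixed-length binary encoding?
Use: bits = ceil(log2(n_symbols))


log2(6222) = 12.6032
Bracket: 2^12 = 4096 < 6222 <= 2^13 = 8192
So ceil(log2(6222)) = 13

bits = ceil(log2(6222)) = ceil(12.6032) = 13 bits


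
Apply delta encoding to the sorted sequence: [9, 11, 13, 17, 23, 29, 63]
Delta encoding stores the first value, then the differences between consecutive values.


First value: 9
Deltas:
  11 - 9 = 2
  13 - 11 = 2
  17 - 13 = 4
  23 - 17 = 6
  29 - 23 = 6
  63 - 29 = 34


Delta encoded: [9, 2, 2, 4, 6, 6, 34]


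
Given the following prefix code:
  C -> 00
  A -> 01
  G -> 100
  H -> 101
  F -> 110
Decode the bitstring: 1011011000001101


Decoding step by step:
Bits 101 -> H
Bits 101 -> H
Bits 100 -> G
Bits 00 -> C
Bits 01 -> A
Bits 101 -> H


Decoded message: HHGCAH


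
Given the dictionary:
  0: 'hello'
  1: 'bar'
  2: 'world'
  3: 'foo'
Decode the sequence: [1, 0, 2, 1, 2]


Look up each index in the dictionary:
  1 -> 'bar'
  0 -> 'hello'
  2 -> 'world'
  1 -> 'bar'
  2 -> 'world'

Decoded: "bar hello world bar world"


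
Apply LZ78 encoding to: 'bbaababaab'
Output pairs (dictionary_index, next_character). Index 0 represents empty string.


LZ78 encoding steps:
Dictionary: {0: ''}
Step 1: w='' (idx 0), next='b' -> output (0, 'b'), add 'b' as idx 1
Step 2: w='b' (idx 1), next='a' -> output (1, 'a'), add 'ba' as idx 2
Step 3: w='' (idx 0), next='a' -> output (0, 'a'), add 'a' as idx 3
Step 4: w='ba' (idx 2), next='b' -> output (2, 'b'), add 'bab' as idx 4
Step 5: w='a' (idx 3), next='a' -> output (3, 'a'), add 'aa' as idx 5
Step 6: w='b' (idx 1), end of input -> output (1, '')


Encoded: [(0, 'b'), (1, 'a'), (0, 'a'), (2, 'b'), (3, 'a'), (1, '')]


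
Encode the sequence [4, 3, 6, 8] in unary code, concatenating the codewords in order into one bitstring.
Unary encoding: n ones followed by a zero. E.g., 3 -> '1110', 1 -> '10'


Encode each number as n ones followed by a terminating 0:
  4 -> 11110 (5 bits)
  3 -> 1110 (4 bits)
  6 -> 1111110 (7 bits)
  8 -> 111111110 (9 bits)
Total length = 5 + 4 + 7 + 9 = 25 bits.

Unary([4, 3, 6, 8]) = 1111011101111110111111110 (25 bits)


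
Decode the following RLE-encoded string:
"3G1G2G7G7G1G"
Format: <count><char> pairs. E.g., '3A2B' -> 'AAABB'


Expanding each <count><char> pair:
  3G -> 'GGG'
  1G -> 'G'
  2G -> 'GG'
  7G -> 'GGGGGGG'
  7G -> 'GGGGGGG'
  1G -> 'G'

Decoded = GGGGGGGGGGGGGGGGGGGGG


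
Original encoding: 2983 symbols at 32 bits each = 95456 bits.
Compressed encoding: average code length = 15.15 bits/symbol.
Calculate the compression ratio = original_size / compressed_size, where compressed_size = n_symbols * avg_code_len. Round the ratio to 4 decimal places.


original_size = n_symbols * orig_bits = 2983 * 32 = 95456 bits
compressed_size = n_symbols * avg_code_len = 2983 * 15.15 = 45192.45 bits
ratio = original_size / compressed_size = 95456 / 45192.45 = 2.1122

Compression ratio = 2.1122


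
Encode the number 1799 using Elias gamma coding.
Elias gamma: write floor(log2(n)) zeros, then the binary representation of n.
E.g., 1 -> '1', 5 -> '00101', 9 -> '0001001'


num_bits = floor(log2(1799)) + 1 = 11
leading_zeros = num_bits - 1 = 10
binary(1799) = 11100000111

Elias gamma(1799) = '0000000000' + '11100000111' = 000000000011100000111 (21 bits)


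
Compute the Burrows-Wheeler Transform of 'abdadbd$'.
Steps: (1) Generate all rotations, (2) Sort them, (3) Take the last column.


Rotations (sorted):
  0: $abdadbd -> last char: d
  1: abdadbd$ -> last char: $
  2: adbd$abd -> last char: d
  3: bd$abdad -> last char: d
  4: bdadbd$a -> last char: a
  5: d$abdadb -> last char: b
  6: dadbd$ab -> last char: b
  7: dbd$abda -> last char: a


BWT = d$ddabba


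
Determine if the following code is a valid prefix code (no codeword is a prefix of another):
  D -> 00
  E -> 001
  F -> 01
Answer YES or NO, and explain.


Checking each pair (does one codeword prefix another?):
  D='00' vs E='001': prefix -- VIOLATION

NO -- this is NOT a valid prefix code. D (00) is a prefix of E (001).


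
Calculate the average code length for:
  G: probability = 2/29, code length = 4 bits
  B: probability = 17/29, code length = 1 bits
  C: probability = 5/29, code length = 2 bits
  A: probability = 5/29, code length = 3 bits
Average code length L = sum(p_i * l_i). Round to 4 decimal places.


Weighted contributions p_i * l_i:
  G: (2/29) * 4 = 8/29
  B: (17/29) * 1 = 17/29
  C: (5/29) * 2 = 10/29
  A: (5/29) * 3 = 15/29
Sum = (8 + 17 + 10 + 15)/29 = 50/29

L = 50/29 = 1.7241 bits/symbol


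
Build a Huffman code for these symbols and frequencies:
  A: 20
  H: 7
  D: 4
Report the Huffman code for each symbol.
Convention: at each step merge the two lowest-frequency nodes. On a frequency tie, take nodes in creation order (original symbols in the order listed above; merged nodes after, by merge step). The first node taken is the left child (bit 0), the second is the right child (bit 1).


Huffman tree construction:
Step 1: Merge D(4) + H(7) = 11
Step 2: Merge (D+H)(11) + A(20) = 31
Read each symbol's code off the tree from the root (left child = 0, right child = 1).

Codes:
  A: 1 (length 1)
  H: 01 (length 2)
  D: 00 (length 2)
Average code length: 42/31 = 1.3548 bits/symbol


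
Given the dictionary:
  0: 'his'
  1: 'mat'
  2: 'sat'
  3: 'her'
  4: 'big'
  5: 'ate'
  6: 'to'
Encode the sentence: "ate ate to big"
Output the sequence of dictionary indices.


Look up each word in the dictionary:
  'ate' -> 5
  'ate' -> 5
  'to' -> 6
  'big' -> 4

Encoded: [5, 5, 6, 4]


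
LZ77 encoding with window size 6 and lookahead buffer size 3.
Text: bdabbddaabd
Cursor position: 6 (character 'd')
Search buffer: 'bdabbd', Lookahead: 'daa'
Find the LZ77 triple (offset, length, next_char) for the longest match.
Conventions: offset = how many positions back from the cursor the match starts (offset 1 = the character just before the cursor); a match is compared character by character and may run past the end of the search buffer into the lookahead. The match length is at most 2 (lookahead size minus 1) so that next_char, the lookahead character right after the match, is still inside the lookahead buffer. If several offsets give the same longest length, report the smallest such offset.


Try each offset into the search buffer:
  offset=1 (pos 5, char 'd'): match length 1
  offset=2 (pos 4, char 'b'): match length 0
  offset=3 (pos 3, char 'b'): match length 0
  offset=4 (pos 2, char 'a'): match length 0
  offset=5 (pos 1, char 'd'): match length 2
  offset=6 (pos 0, char 'b'): match length 0
Longest match has length 2 at offset 5.
next_char = character at position 6 + 2 = 8 -> 'a'

Best match: offset=5, length=2 (matching 'da' starting at position 1)
LZ77 triple: (5, 2, 'a')


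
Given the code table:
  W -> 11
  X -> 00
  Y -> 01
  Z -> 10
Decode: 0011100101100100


Decoding:
00 -> X
11 -> W
10 -> Z
01 -> Y
01 -> Y
10 -> Z
01 -> Y
00 -> X


Result: XWZYYZYX


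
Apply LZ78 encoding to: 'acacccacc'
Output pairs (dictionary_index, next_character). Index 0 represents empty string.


LZ78 encoding steps:
Dictionary: {0: ''}
Step 1: w='' (idx 0), next='a' -> output (0, 'a'), add 'a' as idx 1
Step 2: w='' (idx 0), next='c' -> output (0, 'c'), add 'c' as idx 2
Step 3: w='a' (idx 1), next='c' -> output (1, 'c'), add 'ac' as idx 3
Step 4: w='c' (idx 2), next='c' -> output (2, 'c'), add 'cc' as idx 4
Step 5: w='ac' (idx 3), next='c' -> output (3, 'c'), add 'acc' as idx 5


Encoded: [(0, 'a'), (0, 'c'), (1, 'c'), (2, 'c'), (3, 'c')]


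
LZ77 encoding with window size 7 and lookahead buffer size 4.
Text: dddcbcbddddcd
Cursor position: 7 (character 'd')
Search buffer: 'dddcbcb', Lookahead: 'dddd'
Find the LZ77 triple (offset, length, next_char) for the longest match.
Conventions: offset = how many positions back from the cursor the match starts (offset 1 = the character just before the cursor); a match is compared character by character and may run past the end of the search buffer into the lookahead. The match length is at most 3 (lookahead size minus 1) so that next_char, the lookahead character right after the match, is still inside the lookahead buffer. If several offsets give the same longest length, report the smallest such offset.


Try each offset into the search buffer:
  offset=1 (pos 6, char 'b'): match length 0
  offset=2 (pos 5, char 'c'): match length 0
  offset=3 (pos 4, char 'b'): match length 0
  offset=4 (pos 3, char 'c'): match length 0
  offset=5 (pos 2, char 'd'): match length 1
  offset=6 (pos 1, char 'd'): match length 2
  offset=7 (pos 0, char 'd'): match length 3
Longest match has length 3 at offset 7.
next_char = character at position 7 + 3 = 10 -> 'd'

Best match: offset=7, length=3 (matching 'ddd' starting at position 0)
LZ77 triple: (7, 3, 'd')


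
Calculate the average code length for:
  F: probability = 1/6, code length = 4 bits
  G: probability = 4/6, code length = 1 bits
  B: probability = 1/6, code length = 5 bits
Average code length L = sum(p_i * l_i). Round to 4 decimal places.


Weighted contributions p_i * l_i:
  F: (1/6) * 4 = 4/6
  G: (4/6) * 1 = 4/6
  B: (1/6) * 5 = 5/6
Sum = (4 + 4 + 5)/6 = 13/6

L = 13/6 = 2.1667 bits/symbol


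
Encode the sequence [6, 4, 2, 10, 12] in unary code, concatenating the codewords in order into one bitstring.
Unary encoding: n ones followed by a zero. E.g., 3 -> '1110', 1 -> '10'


Encode each number as n ones followed by a terminating 0:
  6 -> 1111110 (7 bits)
  4 -> 11110 (5 bits)
  2 -> 110 (3 bits)
  10 -> 11111111110 (11 bits)
  12 -> 1111111111110 (13 bits)
Total length = 7 + 5 + 3 + 11 + 13 = 39 bits.

Unary([6, 4, 2, 10, 12]) = 111111011110110111111111101111111111110 (39 bits)


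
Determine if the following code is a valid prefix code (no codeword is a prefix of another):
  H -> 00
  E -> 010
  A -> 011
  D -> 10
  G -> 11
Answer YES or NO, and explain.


Checking each pair (does one codeword prefix another?):
  H='00' vs E='010': no prefix
  H='00' vs A='011': no prefix
  H='00' vs D='10': no prefix
  H='00' vs G='11': no prefix
  E='010' vs H='00': no prefix
  E='010' vs A='011': no prefix
  E='010' vs D='10': no prefix
  E='010' vs G='11': no prefix
  A='011' vs H='00': no prefix
  A='011' vs E='010': no prefix
  A='011' vs D='10': no prefix
  A='011' vs G='11': no prefix
  D='10' vs H='00': no prefix
  D='10' vs E='010': no prefix
  D='10' vs A='011': no prefix
  D='10' vs G='11': no prefix
  G='11' vs H='00': no prefix
  G='11' vs E='010': no prefix
  G='11' vs A='011': no prefix
  G='11' vs D='10': no prefix
No violation found over all pairs.

YES -- this is a valid prefix code. No codeword is a prefix of any other codeword.


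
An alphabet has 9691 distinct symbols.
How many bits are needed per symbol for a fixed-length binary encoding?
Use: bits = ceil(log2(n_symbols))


log2(9691) = 13.2424
Bracket: 2^13 = 8192 < 9691 <= 2^14 = 16384
So ceil(log2(9691)) = 14

bits = ceil(log2(9691)) = ceil(13.2424) = 14 bits


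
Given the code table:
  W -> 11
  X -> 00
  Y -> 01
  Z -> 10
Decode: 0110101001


Decoding:
01 -> Y
10 -> Z
10 -> Z
10 -> Z
01 -> Y


Result: YZZZY


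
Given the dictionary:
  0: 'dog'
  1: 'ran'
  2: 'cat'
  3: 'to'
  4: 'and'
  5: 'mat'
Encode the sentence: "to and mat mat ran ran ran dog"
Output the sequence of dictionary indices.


Look up each word in the dictionary:
  'to' -> 3
  'and' -> 4
  'mat' -> 5
  'mat' -> 5
  'ran' -> 1
  'ran' -> 1
  'ran' -> 1
  'dog' -> 0

Encoded: [3, 4, 5, 5, 1, 1, 1, 0]


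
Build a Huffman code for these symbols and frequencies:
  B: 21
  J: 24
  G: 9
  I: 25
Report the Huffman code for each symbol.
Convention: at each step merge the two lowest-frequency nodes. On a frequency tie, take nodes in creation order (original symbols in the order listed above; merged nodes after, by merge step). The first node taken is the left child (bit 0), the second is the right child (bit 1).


Huffman tree construction:
Step 1: Merge G(9) + B(21) = 30
Step 2: Merge J(24) + I(25) = 49
Step 3: Merge (G+B)(30) + (J+I)(49) = 79
Read each symbol's code off the tree from the root (left child = 0, right child = 1).

Codes:
  B: 01 (length 2)
  J: 10 (length 2)
  G: 00 (length 2)
  I: 11 (length 2)
Average code length: 158/79 = 2.0000 bits/symbol


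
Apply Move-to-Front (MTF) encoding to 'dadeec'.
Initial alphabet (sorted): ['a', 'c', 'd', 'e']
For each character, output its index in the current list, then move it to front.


MTF encoding:
'd': index 2 in ['a', 'c', 'd', 'e'] -> ['d', 'a', 'c', 'e']
'a': index 1 in ['d', 'a', 'c', 'e'] -> ['a', 'd', 'c', 'e']
'd': index 1 in ['a', 'd', 'c', 'e'] -> ['d', 'a', 'c', 'e']
'e': index 3 in ['d', 'a', 'c', 'e'] -> ['e', 'd', 'a', 'c']
'e': index 0 in ['e', 'd', 'a', 'c'] -> ['e', 'd', 'a', 'c']
'c': index 3 in ['e', 'd', 'a', 'c'] -> ['c', 'e', 'd', 'a']


Output: [2, 1, 1, 3, 0, 3]


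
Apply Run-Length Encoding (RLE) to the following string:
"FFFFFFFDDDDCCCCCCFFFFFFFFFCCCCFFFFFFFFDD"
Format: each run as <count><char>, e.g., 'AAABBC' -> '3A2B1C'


Scanning runs left to right:
  i=0: run of 'F' x 7 -> '7F'
  i=7: run of 'D' x 4 -> '4D'
  i=11: run of 'C' x 6 -> '6C'
  i=17: run of 'F' x 9 -> '9F'
  i=26: run of 'C' x 4 -> '4C'
  i=30: run of 'F' x 8 -> '8F'
  i=38: run of 'D' x 2 -> '2D'

RLE = 7F4D6C9F4C8F2D


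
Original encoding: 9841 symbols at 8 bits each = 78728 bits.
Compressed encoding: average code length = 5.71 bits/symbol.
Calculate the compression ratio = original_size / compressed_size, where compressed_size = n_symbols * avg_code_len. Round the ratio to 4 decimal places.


original_size = n_symbols * orig_bits = 9841 * 8 = 78728 bits
compressed_size = n_symbols * avg_code_len = 9841 * 5.71 = 56192.11 bits
ratio = original_size / compressed_size = 78728 / 56192.11 = 1.4011

Compression ratio = 1.4011


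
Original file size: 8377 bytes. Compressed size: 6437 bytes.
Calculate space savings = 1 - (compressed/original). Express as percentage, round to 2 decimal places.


ratio = compressed/original = 6437/8377 = 0.768414
savings = 1 - ratio = 1 - 0.768414 = 0.231586
as a percentage: 0.231586 * 100 = 23.16%

Space savings = 1 - 6437/8377 = 23.16%


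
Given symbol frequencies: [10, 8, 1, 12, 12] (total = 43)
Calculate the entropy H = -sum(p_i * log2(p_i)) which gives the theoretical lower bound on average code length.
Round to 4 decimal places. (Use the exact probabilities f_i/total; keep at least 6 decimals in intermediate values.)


Per-symbol terms -p_i * log2(p_i) with p_i = f_i/43:
  p = 10/43 = 0.232558: log2(p) = -2.104337, -p*log2(p) = 0.489381
  p = 8/43 = 0.186047: log2(p) = -2.426265, -p*log2(p) = 0.451398
  p = 1/43 = 0.023256: log2(p) = -5.426265, -p*log2(p) = 0.126192
  p = 12/43 = 0.279070: log2(p) = -1.841302, -p*log2(p) = 0.513852
  p = 12/43 = 0.279070: log2(p) = -1.841302, -p*log2(p) = 0.513852
H = 0.489381 + 0.451398 + 0.126192 + 0.513852 + 0.513852 = 2.094675

H = 2.0947 bits/symbol


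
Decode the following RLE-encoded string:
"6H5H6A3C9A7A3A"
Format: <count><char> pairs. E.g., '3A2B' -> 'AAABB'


Expanding each <count><char> pair:
  6H -> 'HHHHHH'
  5H -> 'HHHHH'
  6A -> 'AAAAAA'
  3C -> 'CCC'
  9A -> 'AAAAAAAAA'
  7A -> 'AAAAAAA'
  3A -> 'AAA'

Decoded = HHHHHHHHHHHAAAAAACCCAAAAAAAAAAAAAAAAAAA


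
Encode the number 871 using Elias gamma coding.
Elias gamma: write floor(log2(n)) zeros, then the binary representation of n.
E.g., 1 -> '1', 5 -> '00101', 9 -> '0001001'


num_bits = floor(log2(871)) + 1 = 10
leading_zeros = num_bits - 1 = 9
binary(871) = 1101100111

Elias gamma(871) = '000000000' + '1101100111' = 0000000001101100111 (19 bits)


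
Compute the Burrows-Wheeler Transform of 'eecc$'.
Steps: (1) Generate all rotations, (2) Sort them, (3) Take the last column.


Rotations (sorted):
  0: $eecc -> last char: c
  1: c$eec -> last char: c
  2: cc$ee -> last char: e
  3: ecc$e -> last char: e
  4: eecc$ -> last char: $


BWT = ccee$


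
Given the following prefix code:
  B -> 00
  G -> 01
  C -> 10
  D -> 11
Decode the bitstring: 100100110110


Decoding step by step:
Bits 10 -> C
Bits 01 -> G
Bits 00 -> B
Bits 11 -> D
Bits 01 -> G
Bits 10 -> C


Decoded message: CGBDGC


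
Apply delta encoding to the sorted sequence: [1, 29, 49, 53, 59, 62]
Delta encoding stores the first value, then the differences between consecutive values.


First value: 1
Deltas:
  29 - 1 = 28
  49 - 29 = 20
  53 - 49 = 4
  59 - 53 = 6
  62 - 59 = 3


Delta encoded: [1, 28, 20, 4, 6, 3]


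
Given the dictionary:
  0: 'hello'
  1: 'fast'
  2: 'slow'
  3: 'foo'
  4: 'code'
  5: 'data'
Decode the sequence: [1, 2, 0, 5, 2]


Look up each index in the dictionary:
  1 -> 'fast'
  2 -> 'slow'
  0 -> 'hello'
  5 -> 'data'
  2 -> 'slow'

Decoded: "fast slow hello data slow"


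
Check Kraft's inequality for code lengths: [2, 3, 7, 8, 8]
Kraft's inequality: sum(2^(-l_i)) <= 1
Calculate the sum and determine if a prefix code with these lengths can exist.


Sum = 2^(-2) + 2^(-3) + 2^(-7) + 2^(-8) + 2^(-8)
    = 0.25 + 0.125 + 0.0078125 + 0.00390625 + 0.00390625
    = 100/256 = 0.390625
Since 0.390625 <= 1, Kraft's inequality IS satisfied.
A prefix code with these lengths CAN exist.

Kraft sum = 0.390625. Satisfied.


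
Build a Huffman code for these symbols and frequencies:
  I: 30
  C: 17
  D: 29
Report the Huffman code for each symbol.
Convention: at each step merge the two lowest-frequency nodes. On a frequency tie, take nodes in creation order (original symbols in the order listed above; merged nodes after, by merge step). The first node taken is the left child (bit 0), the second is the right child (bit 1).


Huffman tree construction:
Step 1: Merge C(17) + D(29) = 46
Step 2: Merge I(30) + (C+D)(46) = 76
Read each symbol's code off the tree from the root (left child = 0, right child = 1).

Codes:
  I: 0 (length 1)
  C: 10 (length 2)
  D: 11 (length 2)
Average code length: 122/76 = 1.6053 bits/symbol


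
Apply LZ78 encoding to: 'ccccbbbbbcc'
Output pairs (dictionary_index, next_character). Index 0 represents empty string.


LZ78 encoding steps:
Dictionary: {0: ''}
Step 1: w='' (idx 0), next='c' -> output (0, 'c'), add 'c' as idx 1
Step 2: w='c' (idx 1), next='c' -> output (1, 'c'), add 'cc' as idx 2
Step 3: w='c' (idx 1), next='b' -> output (1, 'b'), add 'cb' as idx 3
Step 4: w='' (idx 0), next='b' -> output (0, 'b'), add 'b' as idx 4
Step 5: w='b' (idx 4), next='b' -> output (4, 'b'), add 'bb' as idx 5
Step 6: w='b' (idx 4), next='c' -> output (4, 'c'), add 'bc' as idx 6
Step 7: w='c' (idx 1), end of input -> output (1, '')


Encoded: [(0, 'c'), (1, 'c'), (1, 'b'), (0, 'b'), (4, 'b'), (4, 'c'), (1, '')]


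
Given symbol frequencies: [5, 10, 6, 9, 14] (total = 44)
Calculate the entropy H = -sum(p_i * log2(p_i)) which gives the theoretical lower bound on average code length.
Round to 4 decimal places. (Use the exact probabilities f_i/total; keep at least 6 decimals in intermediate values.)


Per-symbol terms -p_i * log2(p_i) with p_i = f_i/44:
  p = 5/44 = 0.113636: log2(p) = -3.137504, -p*log2(p) = 0.356534
  p = 10/44 = 0.227273: log2(p) = -2.137504, -p*log2(p) = 0.485796
  p = 6/44 = 0.136364: log2(p) = -2.874469, -p*log2(p) = 0.391973
  p = 9/44 = 0.204545: log2(p) = -2.289507, -p*log2(p) = 0.468308
  p = 14/44 = 0.318182: log2(p) = -1.652077, -p*log2(p) = 0.525661
H = 0.356534 + 0.485796 + 0.391973 + 0.468308 + 0.525661 = 2.228272

H = 2.2283 bits/symbol


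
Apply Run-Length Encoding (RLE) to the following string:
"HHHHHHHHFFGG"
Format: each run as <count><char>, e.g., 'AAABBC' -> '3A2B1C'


Scanning runs left to right:
  i=0: run of 'H' x 8 -> '8H'
  i=8: run of 'F' x 2 -> '2F'
  i=10: run of 'G' x 2 -> '2G'

RLE = 8H2F2G


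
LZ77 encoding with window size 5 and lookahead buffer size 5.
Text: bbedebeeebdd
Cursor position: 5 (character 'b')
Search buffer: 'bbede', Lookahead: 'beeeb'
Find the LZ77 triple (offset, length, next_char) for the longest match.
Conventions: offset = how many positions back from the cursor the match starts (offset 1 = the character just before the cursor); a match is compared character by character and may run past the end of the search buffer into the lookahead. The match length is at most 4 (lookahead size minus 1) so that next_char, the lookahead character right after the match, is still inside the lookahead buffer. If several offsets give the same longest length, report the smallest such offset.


Try each offset into the search buffer:
  offset=1 (pos 4, char 'e'): match length 0
  offset=2 (pos 3, char 'd'): match length 0
  offset=3 (pos 2, char 'e'): match length 0
  offset=4 (pos 1, char 'b'): match length 2
  offset=5 (pos 0, char 'b'): match length 1
Longest match has length 2 at offset 4.
next_char = character at position 5 + 2 = 7 -> 'e'

Best match: offset=4, length=2 (matching 'be' starting at position 1)
LZ77 triple: (4, 2, 'e')


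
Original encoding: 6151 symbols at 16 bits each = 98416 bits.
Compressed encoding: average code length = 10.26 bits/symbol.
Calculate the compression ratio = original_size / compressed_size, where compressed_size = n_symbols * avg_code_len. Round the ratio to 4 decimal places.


original_size = n_symbols * orig_bits = 6151 * 16 = 98416 bits
compressed_size = n_symbols * avg_code_len = 6151 * 10.26 = 63109.26 bits
ratio = original_size / compressed_size = 98416 / 63109.26 = 1.5595

Compression ratio = 1.5595


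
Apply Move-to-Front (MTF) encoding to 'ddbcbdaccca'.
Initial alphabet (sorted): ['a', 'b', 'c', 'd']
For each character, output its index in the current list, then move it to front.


MTF encoding:
'd': index 3 in ['a', 'b', 'c', 'd'] -> ['d', 'a', 'b', 'c']
'd': index 0 in ['d', 'a', 'b', 'c'] -> ['d', 'a', 'b', 'c']
'b': index 2 in ['d', 'a', 'b', 'c'] -> ['b', 'd', 'a', 'c']
'c': index 3 in ['b', 'd', 'a', 'c'] -> ['c', 'b', 'd', 'a']
'b': index 1 in ['c', 'b', 'd', 'a'] -> ['b', 'c', 'd', 'a']
'd': index 2 in ['b', 'c', 'd', 'a'] -> ['d', 'b', 'c', 'a']
'a': index 3 in ['d', 'b', 'c', 'a'] -> ['a', 'd', 'b', 'c']
'c': index 3 in ['a', 'd', 'b', 'c'] -> ['c', 'a', 'd', 'b']
'c': index 0 in ['c', 'a', 'd', 'b'] -> ['c', 'a', 'd', 'b']
'c': index 0 in ['c', 'a', 'd', 'b'] -> ['c', 'a', 'd', 'b']
'a': index 1 in ['c', 'a', 'd', 'b'] -> ['a', 'c', 'd', 'b']


Output: [3, 0, 2, 3, 1, 2, 3, 3, 0, 0, 1]


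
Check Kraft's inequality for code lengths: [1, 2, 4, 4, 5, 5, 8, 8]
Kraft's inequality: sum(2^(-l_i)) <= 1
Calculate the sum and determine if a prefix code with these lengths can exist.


Sum = 2^(-1) + 2^(-2) + 2^(-4) + 2^(-4) + 2^(-5) + 2^(-5) + 2^(-8) + 2^(-8)
    = 0.5 + 0.25 + 0.0625 + 0.0625 + 0.03125 + 0.03125 + 0.00390625 + 0.00390625
    = 242/256 = 0.9453125
Since 0.9453125 <= 1, Kraft's inequality IS satisfied.
A prefix code with these lengths CAN exist.

Kraft sum = 0.9453125. Satisfied.


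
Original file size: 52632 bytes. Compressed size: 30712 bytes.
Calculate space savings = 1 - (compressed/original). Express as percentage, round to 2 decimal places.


ratio = compressed/original = 30712/52632 = 0.583523
savings = 1 - ratio = 1 - 0.583523 = 0.416477
as a percentage: 0.416477 * 100 = 41.65%

Space savings = 1 - 30712/52632 = 41.65%


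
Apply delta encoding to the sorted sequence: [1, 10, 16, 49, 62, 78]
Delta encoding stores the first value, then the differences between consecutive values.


First value: 1
Deltas:
  10 - 1 = 9
  16 - 10 = 6
  49 - 16 = 33
  62 - 49 = 13
  78 - 62 = 16


Delta encoded: [1, 9, 6, 33, 13, 16]


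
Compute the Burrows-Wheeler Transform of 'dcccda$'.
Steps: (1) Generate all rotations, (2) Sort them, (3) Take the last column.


Rotations (sorted):
  0: $dcccda -> last char: a
  1: a$dcccd -> last char: d
  2: cccda$d -> last char: d
  3: ccda$dc -> last char: c
  4: cda$dcc -> last char: c
  5: da$dccc -> last char: c
  6: dcccda$ -> last char: $


BWT = addccc$


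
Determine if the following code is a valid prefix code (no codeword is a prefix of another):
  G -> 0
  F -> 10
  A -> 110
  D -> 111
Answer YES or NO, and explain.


Checking each pair (does one codeword prefix another?):
  G='0' vs F='10': no prefix
  G='0' vs A='110': no prefix
  G='0' vs D='111': no prefix
  F='10' vs G='0': no prefix
  F='10' vs A='110': no prefix
  F='10' vs D='111': no prefix
  A='110' vs G='0': no prefix
  A='110' vs F='10': no prefix
  A='110' vs D='111': no prefix
  D='111' vs G='0': no prefix
  D='111' vs F='10': no prefix
  D='111' vs A='110': no prefix
No violation found over all pairs.

YES -- this is a valid prefix code. No codeword is a prefix of any other codeword.


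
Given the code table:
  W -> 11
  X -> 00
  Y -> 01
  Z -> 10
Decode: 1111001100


Decoding:
11 -> W
11 -> W
00 -> X
11 -> W
00 -> X


Result: WWXWX


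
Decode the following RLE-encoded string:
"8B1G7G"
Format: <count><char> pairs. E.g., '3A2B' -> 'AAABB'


Expanding each <count><char> pair:
  8B -> 'BBBBBBBB'
  1G -> 'G'
  7G -> 'GGGGGGG'

Decoded = BBBBBBBBGGGGGGGG


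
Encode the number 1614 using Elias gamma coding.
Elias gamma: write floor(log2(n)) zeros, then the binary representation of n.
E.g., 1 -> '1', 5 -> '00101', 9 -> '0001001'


num_bits = floor(log2(1614)) + 1 = 11
leading_zeros = num_bits - 1 = 10
binary(1614) = 11001001110

Elias gamma(1614) = '0000000000' + '11001001110' = 000000000011001001110 (21 bits)


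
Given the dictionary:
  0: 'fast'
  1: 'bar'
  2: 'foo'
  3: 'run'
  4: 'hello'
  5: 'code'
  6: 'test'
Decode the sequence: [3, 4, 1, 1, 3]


Look up each index in the dictionary:
  3 -> 'run'
  4 -> 'hello'
  1 -> 'bar'
  1 -> 'bar'
  3 -> 'run'

Decoded: "run hello bar bar run"


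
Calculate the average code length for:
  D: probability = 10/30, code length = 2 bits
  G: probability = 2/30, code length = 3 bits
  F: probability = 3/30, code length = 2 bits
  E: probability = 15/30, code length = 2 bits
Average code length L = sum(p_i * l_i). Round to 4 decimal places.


Weighted contributions p_i * l_i:
  D: (10/30) * 2 = 20/30
  G: (2/30) * 3 = 6/30
  F: (3/30) * 2 = 6/30
  E: (15/30) * 2 = 30/30
Sum = (20 + 6 + 6 + 30)/30 = 62/30

L = 62/30 = 2.0667 bits/symbol


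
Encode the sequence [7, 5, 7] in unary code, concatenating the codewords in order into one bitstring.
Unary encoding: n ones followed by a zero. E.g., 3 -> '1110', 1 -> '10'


Encode each number as n ones followed by a terminating 0:
  7 -> 11111110 (8 bits)
  5 -> 111110 (6 bits)
  7 -> 11111110 (8 bits)
Total length = 8 + 6 + 8 = 22 bits.

Unary([7, 5, 7]) = 1111111011111011111110 (22 bits)


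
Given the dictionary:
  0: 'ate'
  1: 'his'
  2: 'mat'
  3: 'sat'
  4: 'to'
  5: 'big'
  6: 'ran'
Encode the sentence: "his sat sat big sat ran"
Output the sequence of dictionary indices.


Look up each word in the dictionary:
  'his' -> 1
  'sat' -> 3
  'sat' -> 3
  'big' -> 5
  'sat' -> 3
  'ran' -> 6

Encoded: [1, 3, 3, 5, 3, 6]


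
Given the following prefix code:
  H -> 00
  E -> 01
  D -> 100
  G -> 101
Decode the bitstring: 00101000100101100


Decoding step by step:
Bits 00 -> H
Bits 101 -> G
Bits 00 -> H
Bits 01 -> E
Bits 00 -> H
Bits 101 -> G
Bits 100 -> D


Decoded message: HGHEHGD


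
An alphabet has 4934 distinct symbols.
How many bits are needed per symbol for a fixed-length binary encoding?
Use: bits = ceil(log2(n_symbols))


log2(4934) = 12.2685
Bracket: 2^12 = 4096 < 4934 <= 2^13 = 8192
So ceil(log2(4934)) = 13

bits = ceil(log2(4934)) = ceil(12.2685) = 13 bits


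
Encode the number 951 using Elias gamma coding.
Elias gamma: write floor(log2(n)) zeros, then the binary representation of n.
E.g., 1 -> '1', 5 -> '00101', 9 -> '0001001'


num_bits = floor(log2(951)) + 1 = 10
leading_zeros = num_bits - 1 = 9
binary(951) = 1110110111

Elias gamma(951) = '000000000' + '1110110111' = 0000000001110110111 (19 bits)


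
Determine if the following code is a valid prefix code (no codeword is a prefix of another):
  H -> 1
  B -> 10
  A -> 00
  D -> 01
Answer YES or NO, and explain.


Checking each pair (does one codeword prefix another?):
  H='1' vs B='10': prefix -- VIOLATION

NO -- this is NOT a valid prefix code. H (1) is a prefix of B (10).


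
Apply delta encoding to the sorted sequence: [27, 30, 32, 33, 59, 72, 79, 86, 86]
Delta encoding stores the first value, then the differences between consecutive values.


First value: 27
Deltas:
  30 - 27 = 3
  32 - 30 = 2
  33 - 32 = 1
  59 - 33 = 26
  72 - 59 = 13
  79 - 72 = 7
  86 - 79 = 7
  86 - 86 = 0


Delta encoded: [27, 3, 2, 1, 26, 13, 7, 7, 0]


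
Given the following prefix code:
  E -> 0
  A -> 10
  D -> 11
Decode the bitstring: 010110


Decoding step by step:
Bits 0 -> E
Bits 10 -> A
Bits 11 -> D
Bits 0 -> E


Decoded message: EADE


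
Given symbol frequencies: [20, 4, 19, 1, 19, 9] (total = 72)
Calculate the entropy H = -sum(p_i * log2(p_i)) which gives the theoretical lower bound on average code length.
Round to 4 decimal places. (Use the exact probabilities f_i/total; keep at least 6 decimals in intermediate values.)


Per-symbol terms -p_i * log2(p_i) with p_i = f_i/72:
  p = 20/72 = 0.277778: log2(p) = -1.847997, -p*log2(p) = 0.513332
  p = 4/72 = 0.055556: log2(p) = -4.169925, -p*log2(p) = 0.231663
  p = 19/72 = 0.263889: log2(p) = -1.921997, -p*log2(p) = 0.507194
  p = 1/72 = 0.013889: log2(p) = -6.169925, -p*log2(p) = 0.085693
  p = 19/72 = 0.263889: log2(p) = -1.921997, -p*log2(p) = 0.507194
  p = 9/72 = 0.125000: log2(p) = -3.000000, -p*log2(p) = 0.375000
H = 0.513332 + 0.231663 + 0.507194 + 0.085693 + 0.507194 + 0.375000 = 2.220076

H = 2.2201 bits/symbol


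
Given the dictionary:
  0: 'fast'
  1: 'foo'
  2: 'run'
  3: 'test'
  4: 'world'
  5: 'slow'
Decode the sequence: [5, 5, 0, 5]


Look up each index in the dictionary:
  5 -> 'slow'
  5 -> 'slow'
  0 -> 'fast'
  5 -> 'slow'

Decoded: "slow slow fast slow"


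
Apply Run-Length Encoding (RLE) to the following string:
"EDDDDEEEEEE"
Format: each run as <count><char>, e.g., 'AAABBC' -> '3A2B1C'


Scanning runs left to right:
  i=0: run of 'E' x 1 -> '1E'
  i=1: run of 'D' x 4 -> '4D'
  i=5: run of 'E' x 6 -> '6E'

RLE = 1E4D6E


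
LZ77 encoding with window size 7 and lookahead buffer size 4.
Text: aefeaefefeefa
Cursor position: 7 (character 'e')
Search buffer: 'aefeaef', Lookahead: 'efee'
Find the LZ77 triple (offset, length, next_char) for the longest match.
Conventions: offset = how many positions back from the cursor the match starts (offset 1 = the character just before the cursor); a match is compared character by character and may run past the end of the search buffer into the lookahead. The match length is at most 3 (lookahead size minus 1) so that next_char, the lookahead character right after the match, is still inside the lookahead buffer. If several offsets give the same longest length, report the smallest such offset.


Try each offset into the search buffer:
  offset=1 (pos 6, char 'f'): match length 0
  offset=2 (pos 5, char 'e'): match length 3
  offset=3 (pos 4, char 'a'): match length 0
  offset=4 (pos 3, char 'e'): match length 1
  offset=5 (pos 2, char 'f'): match length 0
  offset=6 (pos 1, char 'e'): match length 3
  offset=7 (pos 0, char 'a'): match length 0
Longest match has length 3, found at offsets 2, 6; take the smallest, offset 2.
next_char = character at position 7 + 3 = 10 -> 'e'

Best match: offset=2, length=3 (matching 'efe' starting at position 5)
LZ77 triple: (2, 3, 'e')


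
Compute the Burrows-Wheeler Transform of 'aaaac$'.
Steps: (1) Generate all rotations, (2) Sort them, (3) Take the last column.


Rotations (sorted):
  0: $aaaac -> last char: c
  1: aaaac$ -> last char: $
  2: aaac$a -> last char: a
  3: aac$aa -> last char: a
  4: ac$aaa -> last char: a
  5: c$aaaa -> last char: a


BWT = c$aaaa


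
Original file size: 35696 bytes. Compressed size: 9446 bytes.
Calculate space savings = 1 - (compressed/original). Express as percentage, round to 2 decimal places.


ratio = compressed/original = 9446/35696 = 0.264623
savings = 1 - ratio = 1 - 0.264623 = 0.735377
as a percentage: 0.735377 * 100 = 73.54%

Space savings = 1 - 9446/35696 = 73.54%


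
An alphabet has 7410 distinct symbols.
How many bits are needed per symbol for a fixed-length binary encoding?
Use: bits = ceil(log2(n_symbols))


log2(7410) = 12.8553
Bracket: 2^12 = 4096 < 7410 <= 2^13 = 8192
So ceil(log2(7410)) = 13

bits = ceil(log2(7410)) = ceil(12.8553) = 13 bits


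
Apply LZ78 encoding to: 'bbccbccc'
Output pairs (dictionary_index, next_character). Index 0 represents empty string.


LZ78 encoding steps:
Dictionary: {0: ''}
Step 1: w='' (idx 0), next='b' -> output (0, 'b'), add 'b' as idx 1
Step 2: w='b' (idx 1), next='c' -> output (1, 'c'), add 'bc' as idx 2
Step 3: w='' (idx 0), next='c' -> output (0, 'c'), add 'c' as idx 3
Step 4: w='bc' (idx 2), next='c' -> output (2, 'c'), add 'bcc' as idx 4
Step 5: w='c' (idx 3), end of input -> output (3, '')


Encoded: [(0, 'b'), (1, 'c'), (0, 'c'), (2, 'c'), (3, '')]


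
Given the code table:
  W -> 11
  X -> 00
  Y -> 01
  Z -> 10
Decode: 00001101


Decoding:
00 -> X
00 -> X
11 -> W
01 -> Y


Result: XXWY


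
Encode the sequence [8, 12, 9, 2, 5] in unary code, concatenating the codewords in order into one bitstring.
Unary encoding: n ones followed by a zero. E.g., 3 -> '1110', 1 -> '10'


Encode each number as n ones followed by a terminating 0:
  8 -> 111111110 (9 bits)
  12 -> 1111111111110 (13 bits)
  9 -> 1111111110 (10 bits)
  2 -> 110 (3 bits)
  5 -> 111110 (6 bits)
Total length = 9 + 13 + 10 + 3 + 6 = 41 bits.

Unary([8, 12, 9, 2, 5]) = 11111111011111111111101111111110110111110 (41 bits)


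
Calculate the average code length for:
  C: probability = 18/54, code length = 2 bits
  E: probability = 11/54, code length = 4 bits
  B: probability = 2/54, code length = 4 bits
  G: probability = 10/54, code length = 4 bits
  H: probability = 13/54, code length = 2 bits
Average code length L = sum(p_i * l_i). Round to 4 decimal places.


Weighted contributions p_i * l_i:
  C: (18/54) * 2 = 36/54
  E: (11/54) * 4 = 44/54
  B: (2/54) * 4 = 8/54
  G: (10/54) * 4 = 40/54
  H: (13/54) * 2 = 26/54
Sum = (36 + 44 + 8 + 40 + 26)/54 = 154/54

L = 154/54 = 2.8519 bits/symbol


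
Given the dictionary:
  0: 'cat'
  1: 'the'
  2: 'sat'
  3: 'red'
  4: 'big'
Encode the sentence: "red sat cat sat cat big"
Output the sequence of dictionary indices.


Look up each word in the dictionary:
  'red' -> 3
  'sat' -> 2
  'cat' -> 0
  'sat' -> 2
  'cat' -> 0
  'big' -> 4

Encoded: [3, 2, 0, 2, 0, 4]


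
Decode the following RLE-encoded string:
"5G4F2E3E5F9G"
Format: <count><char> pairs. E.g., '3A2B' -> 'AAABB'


Expanding each <count><char> pair:
  5G -> 'GGGGG'
  4F -> 'FFFF'
  2E -> 'EE'
  3E -> 'EEE'
  5F -> 'FFFFF'
  9G -> 'GGGGGGGGG'

Decoded = GGGGGFFFFEEEEEFFFFFGGGGGGGGG


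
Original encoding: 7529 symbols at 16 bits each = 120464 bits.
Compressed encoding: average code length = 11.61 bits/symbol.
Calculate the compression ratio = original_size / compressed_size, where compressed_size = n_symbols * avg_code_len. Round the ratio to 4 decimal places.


original_size = n_symbols * orig_bits = 7529 * 16 = 120464 bits
compressed_size = n_symbols * avg_code_len = 7529 * 11.61 = 87411.69 bits
ratio = original_size / compressed_size = 120464 / 87411.69 = 1.3781

Compression ratio = 1.3781


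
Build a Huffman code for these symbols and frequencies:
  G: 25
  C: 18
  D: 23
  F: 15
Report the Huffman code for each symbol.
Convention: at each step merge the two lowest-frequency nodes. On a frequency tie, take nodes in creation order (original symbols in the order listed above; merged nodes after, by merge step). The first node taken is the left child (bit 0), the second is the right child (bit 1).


Huffman tree construction:
Step 1: Merge F(15) + C(18) = 33
Step 2: Merge D(23) + G(25) = 48
Step 3: Merge (F+C)(33) + (D+G)(48) = 81
Read each symbol's code off the tree from the root (left child = 0, right child = 1).

Codes:
  G: 11 (length 2)
  C: 01 (length 2)
  D: 10 (length 2)
  F: 00 (length 2)
Average code length: 162/81 = 2.0000 bits/symbol


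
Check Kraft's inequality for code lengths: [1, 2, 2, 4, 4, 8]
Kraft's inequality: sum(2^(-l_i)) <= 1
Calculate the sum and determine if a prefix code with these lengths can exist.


Sum = 2^(-1) + 2^(-2) + 2^(-2) + 2^(-4) + 2^(-4) + 2^(-8)
    = 0.5 + 0.25 + 0.25 + 0.0625 + 0.0625 + 0.00390625
    = 289/256 = 1.12890625
Since 1.12890625 > 1, Kraft's inequality is NOT satisfied.
A prefix code with these lengths CANNOT exist.

Kraft sum = 1.12890625. Not satisfied.


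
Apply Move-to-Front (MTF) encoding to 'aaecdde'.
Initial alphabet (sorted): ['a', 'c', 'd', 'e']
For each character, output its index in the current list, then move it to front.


MTF encoding:
'a': index 0 in ['a', 'c', 'd', 'e'] -> ['a', 'c', 'd', 'e']
'a': index 0 in ['a', 'c', 'd', 'e'] -> ['a', 'c', 'd', 'e']
'e': index 3 in ['a', 'c', 'd', 'e'] -> ['e', 'a', 'c', 'd']
'c': index 2 in ['e', 'a', 'c', 'd'] -> ['c', 'e', 'a', 'd']
'd': index 3 in ['c', 'e', 'a', 'd'] -> ['d', 'c', 'e', 'a']
'd': index 0 in ['d', 'c', 'e', 'a'] -> ['d', 'c', 'e', 'a']
'e': index 2 in ['d', 'c', 'e', 'a'] -> ['e', 'd', 'c', 'a']


Output: [0, 0, 3, 2, 3, 0, 2]
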